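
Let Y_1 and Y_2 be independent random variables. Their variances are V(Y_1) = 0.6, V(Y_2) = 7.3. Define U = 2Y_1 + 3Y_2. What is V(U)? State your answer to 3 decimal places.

68.100

By independence, V(U) = (2)²V(Y_1) + (3)²V(Y_2)
= (2)²·0.6 + (3)²·7.3 = 68.1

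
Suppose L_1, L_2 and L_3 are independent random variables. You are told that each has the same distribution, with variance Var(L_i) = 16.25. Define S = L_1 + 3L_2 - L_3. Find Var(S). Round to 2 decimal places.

By independence, Var(S) = (1)²Var(L_1) + (3)²Var(L_2) + (-1)²Var(L_3)
= (1)²·16.25 + (3)²·16.25 + (-1)²·16.25 = 178.75

178.75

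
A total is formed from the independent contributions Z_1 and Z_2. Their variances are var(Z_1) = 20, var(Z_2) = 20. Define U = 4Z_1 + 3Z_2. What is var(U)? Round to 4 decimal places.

500.0000

By independence, var(U) = (4)²var(Z_1) + (3)²var(Z_2)
= (4)²·20 + (3)²·20 = 500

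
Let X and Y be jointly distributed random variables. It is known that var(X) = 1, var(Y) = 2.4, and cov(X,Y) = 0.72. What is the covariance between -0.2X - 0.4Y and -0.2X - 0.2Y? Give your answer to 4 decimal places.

cov(-0.2X - 0.4Y, -0.2X - 0.2Y) = (-0.2)(-0.2)var(X) + (-0.4)(-0.2)var(Y) + [(-0.2)(-0.2) + (-0.4)(-0.2)]cov(X,Y)
= 0.04·1 + 0.08·2.4 + 0.12·0.72 = 0.3184

0.3184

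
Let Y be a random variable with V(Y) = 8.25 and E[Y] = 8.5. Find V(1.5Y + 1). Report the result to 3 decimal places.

18.563

V(1.5Y + 1) = (1.5)²·V(Y) = 2.25·8.25 = 18.5625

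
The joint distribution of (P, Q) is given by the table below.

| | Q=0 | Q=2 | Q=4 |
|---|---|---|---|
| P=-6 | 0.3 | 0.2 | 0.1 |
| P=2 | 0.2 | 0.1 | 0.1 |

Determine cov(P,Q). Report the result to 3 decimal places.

E[P] = -2.8,  E[Q] = 1.4
E[PQ] = -3.6
cov(P,Q) = E[PQ] − E[P]E[Q] = -3.6 − (-2.8)(1.4) = 0.32

0.320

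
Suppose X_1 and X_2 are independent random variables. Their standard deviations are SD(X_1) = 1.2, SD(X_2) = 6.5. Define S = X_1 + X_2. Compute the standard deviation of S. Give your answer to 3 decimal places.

Var(X_1) = 1.44, Var(X_2) = 42.25
By independence, Var(S) = (1)²Var(X_1) + (1)²Var(X_2)
= (1)²·1.44 + (1)²·42.25 = 43.69
SD(S) = √43.69 ≈ 6.610

6.610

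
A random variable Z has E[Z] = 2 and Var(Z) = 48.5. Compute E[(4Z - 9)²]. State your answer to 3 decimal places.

E[4Z - 9] = 4·2 − 9 = -1
Var(4Z - 9) = (4)²·48.5 = 776
E[(4Z - 9)²] = Var((4Z - 9)) + (E[(4Z - 9)])² = 776 + (-1)² = 777

777.000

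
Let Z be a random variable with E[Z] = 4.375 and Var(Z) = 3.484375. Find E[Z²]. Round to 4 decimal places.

22.6250

E[Z²] = Var(Z) + (E[Z])² = 3.484375 + (4.375)² = 22.625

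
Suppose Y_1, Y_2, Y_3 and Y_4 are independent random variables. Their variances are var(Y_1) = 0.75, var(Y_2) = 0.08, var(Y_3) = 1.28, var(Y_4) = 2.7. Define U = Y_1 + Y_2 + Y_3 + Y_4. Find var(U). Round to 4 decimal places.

4.8100

By independence, var(U) = (1)²var(Y_1) + (1)²var(Y_2) + (1)²var(Y_3) + (1)²var(Y_4)
= (1)²·0.75 + (1)²·0.08 + (1)²·1.28 + (1)²·2.7 = 4.81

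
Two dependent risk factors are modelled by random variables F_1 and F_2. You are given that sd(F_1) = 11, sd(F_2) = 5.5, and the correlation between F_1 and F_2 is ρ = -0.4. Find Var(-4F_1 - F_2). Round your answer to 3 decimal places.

Var(F_1) = (11)² = 121;  Var(F_2) = (5.5)² = 30.25
Cov(F_1,F_2) = ρ·sd(F_1)·sd(F_2) = -0.4·11·5.5 = -24.2
Var(-4F_1 - F_2) = (-4)²·Var(F_1) + (-1)²·Var(F_2) + 2·(-4)·(-1)·Cov(F_1,F_2)
= 16·121 + 1·30.25 + 8·-24.2 = 1772.65

1772.650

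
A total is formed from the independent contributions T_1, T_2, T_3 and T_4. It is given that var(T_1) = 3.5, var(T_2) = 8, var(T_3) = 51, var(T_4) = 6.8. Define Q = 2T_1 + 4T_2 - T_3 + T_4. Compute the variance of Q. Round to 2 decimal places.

By independence, var(Q) = (2)²var(T_1) + (4)²var(T_2) + (-1)²var(T_3) + (1)²var(T_4)
= (2)²·3.5 + (4)²·8 + (-1)²·51 + (1)²·6.8 = 199.8

199.80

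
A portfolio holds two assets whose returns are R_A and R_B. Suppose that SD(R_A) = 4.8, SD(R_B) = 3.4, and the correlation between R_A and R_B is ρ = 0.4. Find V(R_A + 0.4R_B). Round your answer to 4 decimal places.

30.1120

V(R_A) = (4.8)² = 23.04;  V(R_B) = (3.4)² = 11.56
Cov(R_A,R_B) = ρ·SD(R_A)·SD(R_B) = 0.4·4.8·3.4 = 6.528
V(R_A + 0.4R_B) = (1)²·V(R_A) + (0.4)²·V(R_B) + 2·(1)·(0.4)·Cov(R_A,R_B)
= 1·23.04 + 0.16·11.56 + 0.8·6.528 = 30.112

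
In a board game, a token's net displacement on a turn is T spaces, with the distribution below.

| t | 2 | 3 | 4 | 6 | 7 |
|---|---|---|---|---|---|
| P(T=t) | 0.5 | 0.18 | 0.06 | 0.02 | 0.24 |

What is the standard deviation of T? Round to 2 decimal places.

2.06

E[T] = (2)(0.5) + (3)(0.18) + (4)(0.06) + (6)(0.02) + (7)(0.24) = 3.58
E[T²] = (2)²(0.5) + (3)²(0.18) + (4)²(0.06) + (6)²(0.02) + (7)²(0.24) = 17.06
V(T) = E[T²] − (E[T])² = 17.06 − (3.58)² = 4.2436
σ(T) = √4.2436 ≈ 2.06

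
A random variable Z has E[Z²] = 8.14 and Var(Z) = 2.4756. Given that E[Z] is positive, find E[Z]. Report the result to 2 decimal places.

(E[Z])² = E[Z²] − Var(Z) = 8.14 − 2.4756 = 5.6644
E[Z] = √5.6644 = 2.38

2.38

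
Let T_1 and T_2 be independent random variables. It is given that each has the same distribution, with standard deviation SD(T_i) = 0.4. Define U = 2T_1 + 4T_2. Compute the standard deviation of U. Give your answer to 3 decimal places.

V(T_i) = (0.4)² = 0.16
By independence, V(U) = (2)²V(T_1) + (4)²V(T_2)
= (2)²·0.16 + (4)²·0.16 = 3.2
SD(U) = √3.2 ≈ 1.789

1.789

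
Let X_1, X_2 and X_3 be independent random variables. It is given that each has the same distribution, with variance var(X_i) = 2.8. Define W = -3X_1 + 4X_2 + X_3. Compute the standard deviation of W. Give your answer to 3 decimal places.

By independence, var(W) = (-3)²var(X_1) + (4)²var(X_2) + (1)²var(X_3)
= (-3)²·2.8 + (4)²·2.8 + (1)²·2.8 = 72.8
sd(W) = √72.8 ≈ 8.532

8.532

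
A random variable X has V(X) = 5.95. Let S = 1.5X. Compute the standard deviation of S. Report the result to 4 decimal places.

3.6589

V(1.5X) = (1.5)²·5.95 = 13.3875
SD(S) = √13.3875 ≈ 3.6589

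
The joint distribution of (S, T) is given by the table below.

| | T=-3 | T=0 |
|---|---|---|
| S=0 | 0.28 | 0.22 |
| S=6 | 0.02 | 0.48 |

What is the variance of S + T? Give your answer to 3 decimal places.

15.570

E[S] = 3,  E[T] = -0.9,  E[ST] = -0.36
Var(S) = 18 − (3)² = 9;  Var(T) = 2.7 − (-0.9)² = 1.89
cov(S,T) = -0.36 − (3)(-0.9) = 2.34
Var(S + T) = (1)²·9 + (1)²·1.89 + 2·(1)·(1)·2.34 = 15.57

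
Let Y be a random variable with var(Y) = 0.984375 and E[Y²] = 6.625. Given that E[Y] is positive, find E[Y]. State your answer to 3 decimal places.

(E[Y])² = E[Y²] − var(Y) = 6.625 − 0.984375 = 5.640625
E[Y] = √5.640625 = 2.375

2.375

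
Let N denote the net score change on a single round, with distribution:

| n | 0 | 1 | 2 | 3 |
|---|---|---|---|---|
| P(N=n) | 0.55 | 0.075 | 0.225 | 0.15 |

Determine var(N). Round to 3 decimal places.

E[N] = (0)(0.55) + (1)(0.075) + (2)(0.225) + (3)(0.15) = 0.975
E[N²] = (0)²(0.55) + (1)²(0.075) + (2)²(0.225) + (3)²(0.15) = 2.325
var(N) = E[N²] − (E[N])² = 2.325 − (0.975)² = 1.374375

1.374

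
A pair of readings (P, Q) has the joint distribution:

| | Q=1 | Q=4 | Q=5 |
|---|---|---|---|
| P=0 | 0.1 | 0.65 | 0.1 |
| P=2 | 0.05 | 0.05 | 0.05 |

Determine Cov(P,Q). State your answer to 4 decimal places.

-0.1100

E[P] = 0.3,  E[Q] = 3.7
E[PQ] = 1
Cov(P,Q) = E[PQ] − E[P]E[Q] = 1 − (0.3)(3.7) = -0.11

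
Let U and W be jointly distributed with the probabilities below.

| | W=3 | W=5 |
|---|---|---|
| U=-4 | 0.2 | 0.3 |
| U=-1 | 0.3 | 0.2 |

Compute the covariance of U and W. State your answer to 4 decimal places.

E[U] = -2.5,  E[W] = 4
E[UW] = -10.3
Cov(U,W) = E[UW] − E[U]E[W] = -10.3 − (-2.5)(4) = -0.3

-0.3000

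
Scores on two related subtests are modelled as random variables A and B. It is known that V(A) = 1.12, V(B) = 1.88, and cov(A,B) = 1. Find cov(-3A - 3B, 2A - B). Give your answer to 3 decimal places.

cov(-3A - 3B, 2A - B) = (-3)(2)V(A) + (-3)(-1)V(B) + [(-3)(-1) + (-3)(2)]cov(A,B)
= -6·1.12 + 3·1.88 + -3·1 = -4.08

-4.080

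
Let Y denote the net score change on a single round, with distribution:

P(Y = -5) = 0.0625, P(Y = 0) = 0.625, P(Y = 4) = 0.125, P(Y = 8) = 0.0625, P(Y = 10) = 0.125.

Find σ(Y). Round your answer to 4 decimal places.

4.0384

E[Y] = (-5)(0.0625) + (0)(0.625) + (4)(0.125) + (8)(0.0625) + (10)(0.125) = 1.9375
E[Y²] = (-5)²(0.0625) + (0)²(0.625) + (4)²(0.125) + (8)²(0.0625) + (10)²(0.125) = 20.0625
V(Y) = E[Y²] − (E[Y])² = 20.0625 − (1.9375)² = 16.30859375
σ(Y) = √16.30859375 ≈ 4.0384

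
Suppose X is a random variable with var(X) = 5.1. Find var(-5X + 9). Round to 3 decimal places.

127.500

var(-5X + 9) = (-5)²·var(X) = 25·5.1 = 127.5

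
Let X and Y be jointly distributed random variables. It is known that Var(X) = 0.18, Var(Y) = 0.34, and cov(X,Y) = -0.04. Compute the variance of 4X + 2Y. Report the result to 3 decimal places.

3.600

Var(4X + 2Y) = (4)²·Var(X) + (2)²·Var(Y) + 2·(4)·(2)·cov(X,Y)
= 16·0.18 + 4·0.34 + 16·-0.04 = 3.6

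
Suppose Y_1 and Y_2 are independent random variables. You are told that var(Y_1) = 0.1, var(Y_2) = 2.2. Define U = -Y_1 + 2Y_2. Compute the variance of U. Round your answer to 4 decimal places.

By independence, var(U) = (-1)²var(Y_1) + (2)²var(Y_2)
= (-1)²·0.1 + (2)²·2.2 = 8.9

8.9000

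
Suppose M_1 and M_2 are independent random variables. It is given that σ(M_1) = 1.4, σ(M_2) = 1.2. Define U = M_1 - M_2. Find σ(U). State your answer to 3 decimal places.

Var(M_1) = 1.96, Var(M_2) = 1.44
By independence, Var(U) = (1)²Var(M_1) + (-1)²Var(M_2)
= (1)²·1.96 + (-1)²·1.44 = 3.4
σ(U) = √3.4 ≈ 1.844

1.844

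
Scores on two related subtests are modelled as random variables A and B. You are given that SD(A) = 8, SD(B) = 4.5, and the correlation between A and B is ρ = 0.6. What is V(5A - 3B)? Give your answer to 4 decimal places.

V(A) = (8)² = 64;  V(B) = (4.5)² = 20.25
Cov(A,B) = ρ·SD(A)·SD(B) = 0.6·8·4.5 = 21.6
V(5A - 3B) = (5)²·V(A) + (-3)²·V(B) + 2·(5)·(-3)·Cov(A,B)
= 25·64 + 9·20.25 + -30·21.6 = 1134.25

1134.2500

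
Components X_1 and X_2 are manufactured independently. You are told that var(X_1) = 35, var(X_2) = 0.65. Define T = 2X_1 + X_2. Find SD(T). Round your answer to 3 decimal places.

By independence, var(T) = (2)²var(X_1) + (1)²var(X_2)
= (2)²·35 + (1)²·0.65 = 140.65
SD(T) = √140.65 ≈ 11.860

11.860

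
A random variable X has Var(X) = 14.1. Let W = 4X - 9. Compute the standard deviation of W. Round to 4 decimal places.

Var(4X - 9) = (4)²·14.1 = 225.6
SD(W) = √225.6 ≈ 15.0200

15.0200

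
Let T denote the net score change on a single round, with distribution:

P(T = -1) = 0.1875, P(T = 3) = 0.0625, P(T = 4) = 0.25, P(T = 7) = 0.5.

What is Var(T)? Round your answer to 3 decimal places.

9.000

E[T] = (-1)(0.1875) + (3)(0.0625) + (4)(0.25) + (7)(0.5) = 4.5
E[T²] = (-1)²(0.1875) + (3)²(0.0625) + (4)²(0.25) + (7)²(0.5) = 29.25
Var(T) = E[T²] − (E[T])² = 29.25 − (4.5)² = 9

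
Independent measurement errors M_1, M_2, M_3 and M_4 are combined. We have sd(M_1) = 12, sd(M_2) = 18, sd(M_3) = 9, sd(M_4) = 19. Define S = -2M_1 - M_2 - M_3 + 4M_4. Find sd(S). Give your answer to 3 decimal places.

var(M_1) = 144, var(M_2) = 324, var(M_3) = 81, var(M_4) = 361
By independence, var(S) = (-2)²var(M_1) + (-1)²var(M_2) + (-1)²var(M_3) + (4)²var(M_4)
= (-2)²·144 + (-1)²·324 + (-1)²·81 + (4)²·361 = 6757
sd(S) = √6757 ≈ 82.201

82.201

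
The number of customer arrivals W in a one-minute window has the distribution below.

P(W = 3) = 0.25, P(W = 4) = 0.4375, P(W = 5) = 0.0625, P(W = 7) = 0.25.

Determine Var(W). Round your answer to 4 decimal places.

E[W] = (3)(0.25) + (4)(0.4375) + (5)(0.0625) + (7)(0.25) = 4.5625
E[W²] = (3)²(0.25) + (4)²(0.4375) + (5)²(0.0625) + (7)²(0.25) = 23.0625
Var(W) = E[W²] − (E[W])² = 23.0625 − (4.5625)² = 2.24609375

2.2461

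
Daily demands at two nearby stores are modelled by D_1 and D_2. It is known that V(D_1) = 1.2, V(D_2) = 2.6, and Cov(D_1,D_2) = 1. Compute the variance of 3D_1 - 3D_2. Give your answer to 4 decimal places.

V(3D_1 - 3D_2) = (3)²·V(D_1) + (-3)²·V(D_2) + 2·(3)·(-3)·Cov(D_1,D_2)
= 9·1.2 + 9·2.6 + -18·1 = 16.2

16.2000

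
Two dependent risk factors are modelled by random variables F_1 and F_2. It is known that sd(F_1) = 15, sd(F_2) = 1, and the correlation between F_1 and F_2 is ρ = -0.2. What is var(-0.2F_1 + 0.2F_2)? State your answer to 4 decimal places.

var(F_1) = (15)² = 225;  var(F_2) = (1)² = 1
Cov(F_1,F_2) = ρ·sd(F_1)·sd(F_2) = -0.2·15·1 = -3
var(-0.2F_1 + 0.2F_2) = (-0.2)²·var(F_1) + (0.2)²·var(F_2) + 2·(-0.2)·(0.2)·Cov(F_1,F_2)
= 0.04·225 + 0.04·1 + -0.08·-3 = 9.28

9.2800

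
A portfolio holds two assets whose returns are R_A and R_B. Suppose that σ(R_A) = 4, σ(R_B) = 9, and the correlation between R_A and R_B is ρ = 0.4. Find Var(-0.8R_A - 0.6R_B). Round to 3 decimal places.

Var(R_A) = (4)² = 16;  Var(R_B) = (9)² = 81
Cov(R_A,R_B) = ρ·σ(R_A)·σ(R_B) = 0.4·4·9 = 14.4
Var(-0.8R_A - 0.6R_B) = (-0.8)²·Var(R_A) + (-0.6)²·Var(R_B) + 2·(-0.8)·(-0.6)·Cov(R_A,R_B)
= 0.64·16 + 0.36·81 + 0.96·14.4 = 53.224

53.224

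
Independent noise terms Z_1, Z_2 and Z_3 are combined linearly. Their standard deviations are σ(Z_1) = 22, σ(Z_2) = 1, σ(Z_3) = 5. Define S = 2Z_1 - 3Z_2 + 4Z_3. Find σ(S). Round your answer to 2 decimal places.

48.43

Var(Z_1) = 484, Var(Z_2) = 1, Var(Z_3) = 25
By independence, Var(S) = (2)²Var(Z_1) + (-3)²Var(Z_2) + (4)²Var(Z_3)
= (2)²·484 + (-3)²·1 + (4)²·25 = 2345
σ(S) = √2345 ≈ 48.43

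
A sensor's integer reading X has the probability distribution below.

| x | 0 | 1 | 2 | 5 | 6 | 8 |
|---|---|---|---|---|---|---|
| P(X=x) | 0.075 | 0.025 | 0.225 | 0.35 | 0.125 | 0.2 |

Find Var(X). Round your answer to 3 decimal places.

6.044

E[X] = (0)(0.075) + (1)(0.025) + (2)(0.225) + (5)(0.35) + (6)(0.125) + (8)(0.2) = 4.575
E[X²] = (0)²(0.075) + (1)²(0.025) + (2)²(0.225) + (5)²(0.35) + (6)²(0.125) + (8)²(0.2) = 26.975
Var(X) = E[X²] − (E[X])² = 26.975 − (4.575)² = 6.044375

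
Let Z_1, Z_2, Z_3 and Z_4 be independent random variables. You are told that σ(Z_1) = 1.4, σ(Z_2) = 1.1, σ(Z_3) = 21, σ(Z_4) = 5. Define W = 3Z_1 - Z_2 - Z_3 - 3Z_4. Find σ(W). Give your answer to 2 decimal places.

26.17

Var(Z_1) = 1.96, Var(Z_2) = 1.21, Var(Z_3) = 441, Var(Z_4) = 25
By independence, Var(W) = (3)²Var(Z_1) + (-1)²Var(Z_2) + (-1)²Var(Z_3) + (-3)²Var(Z_4)
= (3)²·1.96 + (-1)²·1.21 + (-1)²·441 + (-3)²·25 = 684.85
σ(W) = √684.85 ≈ 26.17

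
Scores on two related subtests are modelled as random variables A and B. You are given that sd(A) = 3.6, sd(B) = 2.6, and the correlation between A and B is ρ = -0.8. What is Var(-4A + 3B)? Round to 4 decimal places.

Var(A) = (3.6)² = 12.96;  Var(B) = (2.6)² = 6.76
Cov(A,B) = ρ·sd(A)·sd(B) = -0.8·3.6·2.6 = -7.488
Var(-4A + 3B) = (-4)²·Var(A) + (3)²·Var(B) + 2·(-4)·(3)·Cov(A,B)
= 16·12.96 + 9·6.76 + -24·-7.488 = 447.912

447.9120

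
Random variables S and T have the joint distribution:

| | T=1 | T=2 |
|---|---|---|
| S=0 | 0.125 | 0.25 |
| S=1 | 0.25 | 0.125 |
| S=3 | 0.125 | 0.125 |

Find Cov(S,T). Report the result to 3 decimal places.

E[S] = 1.125,  E[T] = 1.5
E[ST] = 1.625
Cov(S,T) = E[ST] − E[S]E[T] = 1.625 − (1.125)(1.5) = -0.0625

-0.063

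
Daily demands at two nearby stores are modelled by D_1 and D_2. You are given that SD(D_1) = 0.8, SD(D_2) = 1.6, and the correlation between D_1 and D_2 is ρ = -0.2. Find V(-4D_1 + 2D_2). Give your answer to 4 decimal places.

24.5760

V(D_1) = (0.8)² = 0.64;  V(D_2) = (1.6)² = 2.56
Cov(D_1,D_2) = ρ·SD(D_1)·SD(D_2) = -0.2·0.8·1.6 = -0.256
V(-4D_1 + 2D_2) = (-4)²·V(D_1) + (2)²·V(D_2) + 2·(-4)·(2)·Cov(D_1,D_2)
= 16·0.64 + 4·2.56 + -16·-0.256 = 24.576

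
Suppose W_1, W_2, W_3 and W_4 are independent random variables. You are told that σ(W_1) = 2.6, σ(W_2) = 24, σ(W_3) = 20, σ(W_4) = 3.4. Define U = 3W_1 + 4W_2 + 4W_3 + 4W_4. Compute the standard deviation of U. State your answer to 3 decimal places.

Var(W_1) = 6.76, Var(W_2) = 576, Var(W_3) = 400, Var(W_4) = 11.56
By independence, Var(U) = (3)²Var(W_1) + (4)²Var(W_2) + (4)²Var(W_3) + (4)²Var(W_4)
= (3)²·6.76 + (4)²·576 + (4)²·400 + (4)²·11.56 = 15861.8
σ(U) = √15861.8 ≈ 125.944

125.944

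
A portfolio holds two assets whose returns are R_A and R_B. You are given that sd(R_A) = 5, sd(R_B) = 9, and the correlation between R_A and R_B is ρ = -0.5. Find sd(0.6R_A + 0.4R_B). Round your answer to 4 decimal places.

3.3407

var(R_A) = (5)² = 25;  var(R_B) = (9)² = 81
cov(R_A,R_B) = ρ·sd(R_A)·sd(R_B) = -0.5·5·9 = -22.5
var(0.6R_A + 0.4R_B) = (0.6)²·var(R_A) + (0.4)²·var(R_B) + 2·(0.6)·(0.4)·cov(R_A,R_B)
= 0.36·25 + 0.16·81 + 0.48·-22.5 = 11.16
sd(0.6R_A + 0.4R_B) = √11.16 ≈ 3.3407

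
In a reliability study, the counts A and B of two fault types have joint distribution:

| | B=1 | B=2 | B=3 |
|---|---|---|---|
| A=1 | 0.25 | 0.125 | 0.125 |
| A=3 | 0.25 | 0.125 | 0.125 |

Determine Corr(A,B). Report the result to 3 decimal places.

0.000

E[A] = 2,  E[B] = 1.75
E[AB] = 3.5
cov(A,B) = E[AB] − E[A]E[B] = 3.5 − (2)(1.75) = 0
Var(A) = 1,  Var(B) = 0.6875
ρ = 0 / √(1·0.6875) ≈ 0.000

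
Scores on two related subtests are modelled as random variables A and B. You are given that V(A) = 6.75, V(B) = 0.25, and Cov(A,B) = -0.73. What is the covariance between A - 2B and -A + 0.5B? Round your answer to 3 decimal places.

Cov(A - 2B, -A + 0.5B) = (1)(-1)V(A) + (-2)(0.5)V(B) + [(1)(0.5) + (-2)(-1)]Cov(A,B)
= -1·6.75 + -1·0.25 + 2.5·-0.73 = -8.825

-8.825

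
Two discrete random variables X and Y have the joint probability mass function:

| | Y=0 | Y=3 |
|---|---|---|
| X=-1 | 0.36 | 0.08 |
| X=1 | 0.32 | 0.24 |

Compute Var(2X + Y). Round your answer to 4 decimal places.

E[X] = 0.12,  E[Y] = 0.96,  E[XY] = 0.48
Var(X) = 1 − (0.12)² = 0.9856;  Var(Y) = 2.88 − (0.96)² = 1.9584
cov(X,Y) = 0.48 − (0.12)(0.96) = 0.3648
Var(2X + Y) = (2)²·0.9856 + (1)²·1.9584 + 2·(2)·(1)·0.3648 = 7.36

7.3600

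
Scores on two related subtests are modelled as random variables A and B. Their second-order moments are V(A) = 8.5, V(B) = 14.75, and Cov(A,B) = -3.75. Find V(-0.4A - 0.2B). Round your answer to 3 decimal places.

1.350

V(-0.4A - 0.2B) = (-0.4)²·V(A) + (-0.2)²·V(B) + 2·(-0.4)·(-0.2)·Cov(A,B)
= 0.16·8.5 + 0.04·14.75 + 0.16·-3.75 = 1.35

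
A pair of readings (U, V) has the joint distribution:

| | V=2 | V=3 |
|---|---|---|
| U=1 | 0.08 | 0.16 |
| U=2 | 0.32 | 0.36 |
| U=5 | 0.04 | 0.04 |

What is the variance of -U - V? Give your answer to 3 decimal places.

1.126

E[U] = 2,  E[V] = 2.56,  E[UV] = 5.08
var(U) = 4.96 − (2)² = 0.96;  var(V) = 6.8 − (2.56)² = 0.2464
Cov(U,V) = 5.08 − (2)(2.56) = -0.04
var(-U - V) = (-1)²·0.96 + (-1)²·0.2464 + 2·(-1)·(-1)·-0.04 = 1.1264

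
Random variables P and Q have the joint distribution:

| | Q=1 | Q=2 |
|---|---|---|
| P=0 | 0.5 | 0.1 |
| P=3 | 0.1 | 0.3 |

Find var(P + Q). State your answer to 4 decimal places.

3.2400

E[P] = 1.2,  E[Q] = 1.4,  E[PQ] = 2.1
var(P) = 3.6 − (1.2)² = 2.16;  var(Q) = 2.2 − (1.4)² = 0.24
Cov(P,Q) = 2.1 − (1.2)(1.4) = 0.42
var(P + Q) = (1)²·2.16 + (1)²·0.24 + 2·(1)·(1)·0.42 = 3.24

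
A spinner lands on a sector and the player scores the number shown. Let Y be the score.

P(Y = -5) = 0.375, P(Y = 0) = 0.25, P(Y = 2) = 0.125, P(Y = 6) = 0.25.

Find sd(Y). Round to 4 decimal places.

4.3427

E[Y] = (-5)(0.375) + (0)(0.25) + (2)(0.125) + (6)(0.25) = -0.125
E[Y²] = (-5)²(0.375) + (0)²(0.25) + (2)²(0.125) + (6)²(0.25) = 18.875
Var(Y) = E[Y²] − (E[Y])² = 18.875 − (-0.125)² = 18.859375
sd(Y) = √18.859375 ≈ 4.3427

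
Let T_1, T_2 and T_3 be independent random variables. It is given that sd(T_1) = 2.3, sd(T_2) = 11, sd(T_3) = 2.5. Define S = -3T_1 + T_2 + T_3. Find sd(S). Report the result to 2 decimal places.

13.22

V(T_1) = 5.29, V(T_2) = 121, V(T_3) = 6.25
By independence, V(S) = (-3)²V(T_1) + (1)²V(T_2) + (1)²V(T_3)
= (-3)²·5.29 + (1)²·121 + (1)²·6.25 = 174.86
sd(S) = √174.86 ≈ 13.22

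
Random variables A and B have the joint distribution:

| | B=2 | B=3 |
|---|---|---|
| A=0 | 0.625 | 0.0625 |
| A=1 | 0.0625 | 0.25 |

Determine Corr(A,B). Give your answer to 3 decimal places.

0.709

E[A] = 0.3125,  E[B] = 2.3125
E[AB] = 0.875
Cov(A,B) = E[AB] − E[A]E[B] = 0.875 − (0.3125)(2.3125) = 0.15234375
var(A) = 0.21484375,  var(B) = 0.21484375
ρ = 0.15234375 / √(0.21484375·0.21484375) ≈ 0.709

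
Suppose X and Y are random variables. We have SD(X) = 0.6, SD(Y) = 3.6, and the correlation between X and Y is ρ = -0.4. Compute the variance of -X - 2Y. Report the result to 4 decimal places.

Var(X) = (0.6)² = 0.36;  Var(Y) = (3.6)² = 12.96
Cov(X,Y) = ρ·SD(X)·SD(Y) = -0.4·0.6·3.6 = -0.864
Var(-X - 2Y) = (-1)²·Var(X) + (-2)²·Var(Y) + 2·(-1)·(-2)·Cov(X,Y)
= 1·0.36 + 4·12.96 + 4·-0.864 = 48.744

48.7440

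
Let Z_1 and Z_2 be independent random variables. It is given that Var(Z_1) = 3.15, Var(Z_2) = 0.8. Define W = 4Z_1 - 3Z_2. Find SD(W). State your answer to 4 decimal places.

By independence, Var(W) = (4)²Var(Z_1) + (-3)²Var(Z_2)
= (4)²·3.15 + (-3)²·0.8 = 57.6
SD(W) = √57.6 ≈ 7.5895

7.5895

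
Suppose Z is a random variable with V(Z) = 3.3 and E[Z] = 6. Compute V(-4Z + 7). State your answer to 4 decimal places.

52.8000

V(-4Z + 7) = (-4)²·V(Z) = 16·3.3 = 52.8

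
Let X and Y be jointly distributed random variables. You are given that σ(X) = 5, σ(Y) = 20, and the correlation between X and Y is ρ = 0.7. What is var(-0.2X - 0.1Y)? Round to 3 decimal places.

var(X) = (5)² = 25;  var(Y) = (20)² = 400
Cov(X,Y) = ρ·σ(X)·σ(Y) = 0.7·5·20 = 70
var(-0.2X - 0.1Y) = (-0.2)²·var(X) + (-0.1)²·var(Y) + 2·(-0.2)·(-0.1)·Cov(X,Y)
= 0.04·25 + 0.01·400 + 0.04·70 = 7.8

7.800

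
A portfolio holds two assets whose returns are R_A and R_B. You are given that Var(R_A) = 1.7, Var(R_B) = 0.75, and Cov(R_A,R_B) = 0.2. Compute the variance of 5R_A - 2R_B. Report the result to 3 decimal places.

41.500

Var(5R_A - 2R_B) = (5)²·Var(R_A) + (-2)²·Var(R_B) + 2·(5)·(-2)·Cov(R_A,R_B)
= 25·1.7 + 4·0.75 + -20·0.2 = 41.5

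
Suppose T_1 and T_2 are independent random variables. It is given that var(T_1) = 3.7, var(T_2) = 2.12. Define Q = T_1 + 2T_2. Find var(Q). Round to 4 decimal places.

By independence, var(Q) = (1)²var(T_1) + (2)²var(T_2)
= (1)²·3.7 + (2)²·2.12 = 12.18

12.1800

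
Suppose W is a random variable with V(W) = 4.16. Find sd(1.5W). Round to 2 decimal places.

3.06

V(1.5W) = (1.5)²·4.16 = 9.36
sd(1.5W) = √9.36 ≈ 3.06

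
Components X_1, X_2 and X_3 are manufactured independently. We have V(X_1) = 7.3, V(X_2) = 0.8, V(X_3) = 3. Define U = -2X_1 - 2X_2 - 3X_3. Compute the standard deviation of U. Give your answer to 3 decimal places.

7.707

By independence, V(U) = (-2)²V(X_1) + (-2)²V(X_2) + (-3)²V(X_3)
= (-2)²·7.3 + (-2)²·0.8 + (-3)²·3 = 59.4
sd(U) = √59.4 ≈ 7.707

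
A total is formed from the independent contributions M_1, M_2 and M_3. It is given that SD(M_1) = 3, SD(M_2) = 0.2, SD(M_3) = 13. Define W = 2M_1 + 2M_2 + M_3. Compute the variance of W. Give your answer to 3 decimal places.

205.160

V(M_1) = 9, V(M_2) = 0.04, V(M_3) = 169
By independence, V(W) = (2)²V(M_1) + (2)²V(M_2) + (1)²V(M_3)
= (2)²·9 + (2)²·0.04 + (1)²·169 = 205.16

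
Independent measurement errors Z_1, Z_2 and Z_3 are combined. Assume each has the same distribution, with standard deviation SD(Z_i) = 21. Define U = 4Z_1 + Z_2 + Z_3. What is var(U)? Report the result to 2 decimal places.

var(Z_i) = (21)² = 441
By independence, var(U) = (4)²var(Z_1) + (1)²var(Z_2) + (1)²var(Z_3)
= (4)²·441 + (1)²·441 + (1)²·441 = 7938

7938.00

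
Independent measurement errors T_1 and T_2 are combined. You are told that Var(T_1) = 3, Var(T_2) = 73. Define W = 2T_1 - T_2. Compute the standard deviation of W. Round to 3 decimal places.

9.220

By independence, Var(W) = (2)²Var(T_1) + (-1)²Var(T_2)
= (2)²·3 + (-1)²·73 = 85
SD(W) = √85 ≈ 9.220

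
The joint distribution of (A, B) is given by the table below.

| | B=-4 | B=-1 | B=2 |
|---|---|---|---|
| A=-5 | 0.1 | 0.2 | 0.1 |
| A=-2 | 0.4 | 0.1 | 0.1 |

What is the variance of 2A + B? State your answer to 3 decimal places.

E[A] = -3.2,  E[B] = -1.9,  E[AB] = 5
var(A) = 12.4 − (-3.2)² = 2.16;  var(B) = 9.1 − (-1.9)² = 5.49
cov(A,B) = 5 − (-3.2)(-1.9) = -1.08
var(2A + B) = (2)²·2.16 + (1)²·5.49 + 2·(2)·(1)·-1.08 = 9.81

9.810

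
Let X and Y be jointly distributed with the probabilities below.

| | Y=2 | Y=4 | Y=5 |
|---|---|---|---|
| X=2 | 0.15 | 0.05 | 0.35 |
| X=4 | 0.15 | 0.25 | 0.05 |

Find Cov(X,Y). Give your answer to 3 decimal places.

-0.320

E[X] = 2.9,  E[Y] = 3.8
E[XY] = 10.7
Cov(X,Y) = E[XY] − E[X]E[Y] = 10.7 − (2.9)(3.8) = -0.32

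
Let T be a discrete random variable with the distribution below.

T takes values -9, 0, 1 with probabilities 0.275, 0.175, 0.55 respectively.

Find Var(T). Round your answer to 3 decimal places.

E[T] = (-9)(0.275) + (0)(0.175) + (1)(0.55) = -1.925
E[T²] = (-9)²(0.275) + (0)²(0.175) + (1)²(0.55) = 22.825
Var(T) = E[T²] − (E[T])² = 22.825 − (-1.925)² = 19.119375

19.119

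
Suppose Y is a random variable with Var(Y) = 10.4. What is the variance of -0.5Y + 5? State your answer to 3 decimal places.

2.600

Var(-0.5Y + 5) = (-0.5)²·Var(Y) = 0.25·10.4 = 2.6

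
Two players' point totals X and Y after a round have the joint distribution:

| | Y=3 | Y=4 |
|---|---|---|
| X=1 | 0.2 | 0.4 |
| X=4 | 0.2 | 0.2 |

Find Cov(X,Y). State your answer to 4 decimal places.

-0.1200

E[X] = 2.2,  E[Y] = 3.6
E[XY] = 7.8
Cov(X,Y) = E[XY] − E[X]E[Y] = 7.8 − (2.2)(3.6) = -0.12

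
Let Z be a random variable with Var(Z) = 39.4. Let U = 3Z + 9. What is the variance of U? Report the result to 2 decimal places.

Var(3Z + 9) = (3)²·Var(Z) = 9·39.4 = 354.6

354.60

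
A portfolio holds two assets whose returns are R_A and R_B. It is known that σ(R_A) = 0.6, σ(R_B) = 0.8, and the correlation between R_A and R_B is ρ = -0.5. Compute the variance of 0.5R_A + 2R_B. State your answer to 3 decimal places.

var(R_A) = (0.6)² = 0.36;  var(R_B) = (0.8)² = 0.64
cov(R_A,R_B) = ρ·σ(R_A)·σ(R_B) = -0.5·0.6·0.8 = -0.24
var(0.5R_A + 2R_B) = (0.5)²·var(R_A) + (2)²·var(R_B) + 2·(0.5)·(2)·cov(R_A,R_B)
= 0.25·0.36 + 4·0.64 + 2·-0.24 = 2.17

2.170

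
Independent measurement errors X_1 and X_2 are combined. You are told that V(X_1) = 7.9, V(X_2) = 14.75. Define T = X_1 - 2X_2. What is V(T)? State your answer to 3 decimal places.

66.900

By independence, V(T) = (1)²V(X_1) + (-2)²V(X_2)
= (1)²·7.9 + (-2)²·14.75 = 66.9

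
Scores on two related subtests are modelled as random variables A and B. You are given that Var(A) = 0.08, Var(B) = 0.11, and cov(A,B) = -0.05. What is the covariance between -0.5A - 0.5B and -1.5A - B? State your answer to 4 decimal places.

cov(-0.5A - 0.5B, -1.5A - B) = (-0.5)(-1.5)Var(A) + (-0.5)(-1)Var(B) + [(-0.5)(-1) + (-0.5)(-1.5)]cov(A,B)
= 0.75·0.08 + 0.5·0.11 + 1.25·-0.05 = 0.0525

0.0525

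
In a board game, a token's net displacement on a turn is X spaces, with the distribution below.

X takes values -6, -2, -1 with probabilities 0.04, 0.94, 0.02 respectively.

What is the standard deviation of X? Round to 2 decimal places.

0.80

E[X] = (-6)(0.04) + (-2)(0.94) + (-1)(0.02) = -2.14
E[X²] = (-6)²(0.04) + (-2)²(0.94) + (-1)²(0.02) = 5.22
var(X) = E[X²] − (E[X])² = 5.22 − (-2.14)² = 0.6404
SD(X) = √0.6404 ≈ 0.80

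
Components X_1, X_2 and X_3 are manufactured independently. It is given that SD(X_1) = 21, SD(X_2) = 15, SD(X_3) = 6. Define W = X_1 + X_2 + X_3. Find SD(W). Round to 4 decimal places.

26.4953

V(X_1) = 441, V(X_2) = 225, V(X_3) = 36
By independence, V(W) = (1)²V(X_1) + (1)²V(X_2) + (1)²V(X_3)
= (1)²·441 + (1)²·225 + (1)²·36 = 702
SD(W) = √702 ≈ 26.4953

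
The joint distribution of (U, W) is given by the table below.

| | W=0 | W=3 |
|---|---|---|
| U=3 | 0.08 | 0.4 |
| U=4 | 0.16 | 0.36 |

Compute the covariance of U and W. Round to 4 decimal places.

-0.1056

E[U] = 3.52,  E[W] = 2.28
E[UW] = 7.92
cov(U,W) = E[UW] − E[U]E[W] = 7.92 − (3.52)(2.28) = -0.1056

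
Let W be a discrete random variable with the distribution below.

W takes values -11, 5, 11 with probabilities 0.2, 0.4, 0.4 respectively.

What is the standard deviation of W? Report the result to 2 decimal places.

E[W] = (-11)(0.2) + (5)(0.4) + (11)(0.4) = 4.2
E[W²] = (-11)²(0.2) + (5)²(0.4) + (11)²(0.4) = 82.6
V(W) = E[W²] − (E[W])² = 82.6 − (4.2)² = 64.96
SD(W) = √64.96 ≈ 8.06

8.06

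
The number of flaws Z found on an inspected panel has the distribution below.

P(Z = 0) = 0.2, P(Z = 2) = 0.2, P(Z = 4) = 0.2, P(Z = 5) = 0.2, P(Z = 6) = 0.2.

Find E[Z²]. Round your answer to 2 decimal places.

16.20

E[Z²] = (0)²(0.2) + (2)²(0.2) + (4)²(0.2) + (5)²(0.2) + (6)²(0.2) = 16.2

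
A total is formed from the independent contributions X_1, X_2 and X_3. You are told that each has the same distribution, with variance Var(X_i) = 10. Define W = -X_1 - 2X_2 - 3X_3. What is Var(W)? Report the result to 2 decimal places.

140.00

By independence, Var(W) = (-1)²Var(X_1) + (-2)²Var(X_2) + (-3)²Var(X_3)
= (-1)²·10 + (-2)²·10 + (-3)²·10 = 140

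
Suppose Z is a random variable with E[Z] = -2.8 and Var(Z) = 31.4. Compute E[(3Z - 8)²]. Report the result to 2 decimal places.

E[3Z - 8] = 3·-2.8 − 8 = -16.4
Var(3Z - 8) = (3)²·31.4 = 282.6
E[(3Z - 8)²] = Var((3Z - 8)) + (E[(3Z - 8)])² = 282.6 + (-16.4)² = 551.56

551.56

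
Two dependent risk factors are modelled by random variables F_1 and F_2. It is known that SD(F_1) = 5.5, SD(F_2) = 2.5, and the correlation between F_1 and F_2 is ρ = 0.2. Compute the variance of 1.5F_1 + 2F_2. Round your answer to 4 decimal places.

109.5625

Var(F_1) = (5.5)² = 30.25;  Var(F_2) = (2.5)² = 6.25
cov(F_1,F_2) = ρ·SD(F_1)·SD(F_2) = 0.2·5.5·2.5 = 2.75
Var(1.5F_1 + 2F_2) = (1.5)²·Var(F_1) + (2)²·Var(F_2) + 2·(1.5)·(2)·cov(F_1,F_2)
= 2.25·30.25 + 4·6.25 + 6·2.75 = 109.5625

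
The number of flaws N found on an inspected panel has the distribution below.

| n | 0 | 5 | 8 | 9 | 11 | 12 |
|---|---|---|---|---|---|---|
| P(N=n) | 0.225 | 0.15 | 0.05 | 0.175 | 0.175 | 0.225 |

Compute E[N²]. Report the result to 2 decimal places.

74.70

E[N²] = (0)²(0.225) + (5)²(0.15) + (8)²(0.05) + (9)²(0.175) + (11)²(0.175) + (12)²(0.225) = 74.7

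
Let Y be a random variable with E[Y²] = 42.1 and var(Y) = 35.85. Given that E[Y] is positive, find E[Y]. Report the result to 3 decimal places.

2.500

(E[Y])² = E[Y²] − var(Y) = 42.1 − 35.85 = 6.25
E[Y] = √6.25 = 2.5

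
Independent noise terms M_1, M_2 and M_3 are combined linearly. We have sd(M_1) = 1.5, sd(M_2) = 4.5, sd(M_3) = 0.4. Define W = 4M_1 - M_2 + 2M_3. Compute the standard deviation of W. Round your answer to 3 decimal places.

7.543

V(M_1) = 2.25, V(M_2) = 20.25, V(M_3) = 0.16
By independence, V(W) = (4)²V(M_1) + (-1)²V(M_2) + (2)²V(M_3)
= (4)²·2.25 + (-1)²·20.25 + (2)²·0.16 = 56.89
sd(W) = √56.89 ≈ 7.543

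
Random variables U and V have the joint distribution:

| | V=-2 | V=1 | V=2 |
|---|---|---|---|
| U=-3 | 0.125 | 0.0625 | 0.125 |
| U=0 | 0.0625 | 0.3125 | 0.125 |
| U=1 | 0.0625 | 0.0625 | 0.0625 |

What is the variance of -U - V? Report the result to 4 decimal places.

5.4023

E[U] = -0.75,  E[V] = 0.5625,  E[UV] = -0.125
Var(U) = 3 − (-0.75)² = 2.4375;  Var(V) = 2.6875 − (0.5625)² = 2.37109375
cov(U,V) = -0.125 − (-0.75)(0.5625) = 0.296875
Var(-U - V) = (-1)²·2.4375 + (-1)²·2.37109375 + 2·(-1)·(-1)·0.296875 = 5.40234375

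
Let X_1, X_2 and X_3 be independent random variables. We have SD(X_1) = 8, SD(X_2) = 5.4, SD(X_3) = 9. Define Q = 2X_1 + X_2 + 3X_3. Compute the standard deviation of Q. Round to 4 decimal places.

31.8459

Var(X_1) = 64, Var(X_2) = 29.16, Var(X_3) = 81
By independence, Var(Q) = (2)²Var(X_1) + (1)²Var(X_2) + (3)²Var(X_3)
= (2)²·64 + (1)²·29.16 + (3)²·81 = 1014.16
SD(Q) = √1014.16 ≈ 31.8459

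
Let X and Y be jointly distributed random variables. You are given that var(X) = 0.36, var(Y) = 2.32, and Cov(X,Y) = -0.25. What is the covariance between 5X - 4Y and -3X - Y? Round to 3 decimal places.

2.130

Cov(5X - 4Y, -3X - Y) = (5)(-3)var(X) + (-4)(-1)var(Y) + [(5)(-1) + (-4)(-3)]Cov(X,Y)
= -15·0.36 + 4·2.32 + 7·-0.25 = 2.13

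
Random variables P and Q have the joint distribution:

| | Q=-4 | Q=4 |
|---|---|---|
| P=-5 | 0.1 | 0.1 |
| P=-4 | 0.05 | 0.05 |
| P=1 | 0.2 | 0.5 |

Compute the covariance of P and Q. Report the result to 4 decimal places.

E[P] = -0.7,  E[Q] = 1.2
E[PQ] = 1.2
cov(P,Q) = E[PQ] − E[P]E[Q] = 1.2 − (-0.7)(1.2) = 2.04

2.0400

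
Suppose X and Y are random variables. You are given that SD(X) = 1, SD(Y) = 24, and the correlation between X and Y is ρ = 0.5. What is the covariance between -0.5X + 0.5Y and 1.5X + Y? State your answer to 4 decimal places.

290.2500

var(X) = (1)² = 1;  var(Y) = (24)² = 576
Cov(X,Y) = ρ·SD(X)·SD(Y) = 0.5·1·24 = 12
Cov(-0.5X + 0.5Y, 1.5X + Y) = (-0.5)(1.5)var(X) + (0.5)(1)var(Y) + [(-0.5)(1) + (0.5)(1.5)]Cov(X,Y)
= -0.75·1 + 0.5·576 + 0.25·12 = 290.25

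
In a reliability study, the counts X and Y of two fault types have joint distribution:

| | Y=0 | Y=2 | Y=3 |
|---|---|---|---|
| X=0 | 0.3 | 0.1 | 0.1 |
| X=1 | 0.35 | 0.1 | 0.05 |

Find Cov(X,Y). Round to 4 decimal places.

E[X] = 0.5,  E[Y] = 0.85
E[XY] = 0.35
Cov(X,Y) = E[XY] − E[X]E[Y] = 0.35 − (0.5)(0.85) = -0.075

-0.0750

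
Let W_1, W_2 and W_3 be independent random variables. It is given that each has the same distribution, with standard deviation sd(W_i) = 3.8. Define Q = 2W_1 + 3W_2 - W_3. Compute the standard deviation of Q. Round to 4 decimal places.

14.2183

var(W_i) = (3.8)² = 14.44
By independence, var(Q) = (2)²var(W_1) + (3)²var(W_2) + (-1)²var(W_3)
= (2)²·14.44 + (3)²·14.44 + (-1)²·14.44 = 202.16
sd(Q) = √202.16 ≈ 14.2183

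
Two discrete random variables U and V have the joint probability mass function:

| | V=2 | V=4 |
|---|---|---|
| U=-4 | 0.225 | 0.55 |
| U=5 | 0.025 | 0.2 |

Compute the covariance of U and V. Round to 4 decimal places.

0.5625

E[U] = -1.975,  E[V] = 3.5
E[UV] = -6.35
cov(U,V) = E[UV] − E[U]E[V] = -6.35 − (-1.975)(3.5) = 0.5625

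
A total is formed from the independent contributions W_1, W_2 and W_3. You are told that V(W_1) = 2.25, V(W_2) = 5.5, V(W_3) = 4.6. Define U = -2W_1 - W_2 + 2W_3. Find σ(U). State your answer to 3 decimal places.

5.736

By independence, V(U) = (-2)²V(W_1) + (-1)²V(W_2) + (2)²V(W_3)
= (-2)²·2.25 + (-1)²·5.5 + (2)²·4.6 = 32.9
σ(U) = √32.9 ≈ 5.736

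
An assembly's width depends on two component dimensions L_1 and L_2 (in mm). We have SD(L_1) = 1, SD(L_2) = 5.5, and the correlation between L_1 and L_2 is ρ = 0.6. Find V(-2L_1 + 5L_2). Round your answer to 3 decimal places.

V(L_1) = (1)² = 1;  V(L_2) = (5.5)² = 30.25
Cov(L_1,L_2) = ρ·SD(L_1)·SD(L_2) = 0.6·1·5.5 = 3.3
V(-2L_1 + 5L_2) = (-2)²·V(L_1) + (5)²·V(L_2) + 2·(-2)·(5)·Cov(L_1,L_2)
= 4·1 + 25·30.25 + -20·3.3 = 694.25

694.250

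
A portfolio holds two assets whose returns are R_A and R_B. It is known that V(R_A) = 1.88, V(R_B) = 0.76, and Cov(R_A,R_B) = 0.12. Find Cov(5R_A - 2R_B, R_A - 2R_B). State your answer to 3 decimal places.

11.000

Cov(5R_A - 2R_B, R_A - 2R_B) = (5)(1)V(R_A) + (-2)(-2)V(R_B) + [(5)(-2) + (-2)(1)]Cov(R_A,R_B)
= 5·1.88 + 4·0.76 + -12·0.12 = 11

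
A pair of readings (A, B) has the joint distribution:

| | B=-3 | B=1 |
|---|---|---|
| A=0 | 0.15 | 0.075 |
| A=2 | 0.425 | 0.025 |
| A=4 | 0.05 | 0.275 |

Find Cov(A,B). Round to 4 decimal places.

E[A] = 2.2,  E[B] = -1.5
E[AB] = -2
Cov(A,B) = E[AB] − E[A]E[B] = -2 − (2.2)(-1.5) = 1.3

1.3000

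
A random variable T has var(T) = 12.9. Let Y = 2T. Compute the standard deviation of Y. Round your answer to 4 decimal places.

var(2T) = (2)²·12.9 = 51.6
SD(Y) = √51.6 ≈ 7.1833

7.1833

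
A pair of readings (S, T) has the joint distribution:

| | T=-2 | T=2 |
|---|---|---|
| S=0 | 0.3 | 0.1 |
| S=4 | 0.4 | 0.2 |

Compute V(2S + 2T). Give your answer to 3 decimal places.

E[S] = 2.4,  E[T] = -0.8,  E[ST] = -1.6
V(S) = 9.6 − (2.4)² = 3.84;  V(T) = 4 − (-0.8)² = 3.36
Cov(S,T) = -1.6 − (2.4)(-0.8) = 0.32
V(2S + 2T) = (2)²·3.84 + (2)²·3.36 + 2·(2)·(2)·0.32 = 31.36

31.360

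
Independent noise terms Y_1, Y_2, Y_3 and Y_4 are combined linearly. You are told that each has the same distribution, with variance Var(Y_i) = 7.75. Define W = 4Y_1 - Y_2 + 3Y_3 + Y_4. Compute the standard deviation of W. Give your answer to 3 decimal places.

By independence, Var(W) = (4)²Var(Y_1) + (-1)²Var(Y_2) + (3)²Var(Y_3) + (1)²Var(Y_4)
= (4)²·7.75 + (-1)²·7.75 + (3)²·7.75 + (1)²·7.75 = 209.25
σ(W) = √209.25 ≈ 14.465

14.465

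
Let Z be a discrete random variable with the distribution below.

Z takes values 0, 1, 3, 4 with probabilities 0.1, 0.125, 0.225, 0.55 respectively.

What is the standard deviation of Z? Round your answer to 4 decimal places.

E[Z] = (0)(0.1) + (1)(0.125) + (3)(0.225) + (4)(0.55) = 3
E[Z²] = (0)²(0.1) + (1)²(0.125) + (3)²(0.225) + (4)²(0.55) = 10.95
var(Z) = E[Z²] − (E[Z])² = 10.95 − (3)² = 1.95
SD(Z) = √1.95 ≈ 1.3964

1.3964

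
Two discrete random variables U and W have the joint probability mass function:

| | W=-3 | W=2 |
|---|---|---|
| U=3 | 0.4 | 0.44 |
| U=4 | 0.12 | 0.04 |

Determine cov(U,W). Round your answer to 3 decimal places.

E[U] = 3.16,  E[W] = -0.6
E[UW] = -2.08
cov(U,W) = E[UW] − E[U]E[W] = -2.08 − (3.16)(-0.6) = -0.184

-0.184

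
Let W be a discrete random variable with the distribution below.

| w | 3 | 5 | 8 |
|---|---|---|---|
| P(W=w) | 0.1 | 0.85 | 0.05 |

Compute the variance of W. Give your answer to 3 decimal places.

E[W] = (3)(0.1) + (5)(0.85) + (8)(0.05) = 4.95
E[W²] = (3)²(0.1) + (5)²(0.85) + (8)²(0.05) = 25.35
Var(W) = E[W²] − (E[W])² = 25.35 − (4.95)² = 0.8475

0.848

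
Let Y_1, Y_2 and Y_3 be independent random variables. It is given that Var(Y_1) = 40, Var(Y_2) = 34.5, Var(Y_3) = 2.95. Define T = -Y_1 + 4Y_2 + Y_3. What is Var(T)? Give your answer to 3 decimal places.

594.950

By independence, Var(T) = (-1)²Var(Y_1) + (4)²Var(Y_2) + (1)²Var(Y_3)
= (-1)²·40 + (4)²·34.5 + (1)²·2.95 = 594.95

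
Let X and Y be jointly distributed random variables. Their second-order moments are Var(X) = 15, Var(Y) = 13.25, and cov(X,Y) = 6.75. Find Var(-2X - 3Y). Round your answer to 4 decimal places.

260.2500

Var(-2X - 3Y) = (-2)²·Var(X) + (-3)²·Var(Y) + 2·(-2)·(-3)·cov(X,Y)
= 4·15 + 9·13.25 + 12·6.75 = 260.25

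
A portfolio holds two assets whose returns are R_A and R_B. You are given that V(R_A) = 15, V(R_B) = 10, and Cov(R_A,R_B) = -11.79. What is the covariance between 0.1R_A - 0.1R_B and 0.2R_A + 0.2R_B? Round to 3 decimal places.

0.100

Cov(0.1R_A - 0.1R_B, 0.2R_A + 0.2R_B) = (0.1)(0.2)V(R_A) + (-0.1)(0.2)V(R_B) + [(0.1)(0.2) + (-0.1)(0.2)]Cov(R_A,R_B)
= 0.02·15 + -0.02·10 + 0·-11.79 = 0.1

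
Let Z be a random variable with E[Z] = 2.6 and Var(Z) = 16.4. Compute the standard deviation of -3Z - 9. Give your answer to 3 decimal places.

Var(-3Z - 9) = (-3)²·16.4 = 147.6
SD(-3Z - 9) = √147.6 ≈ 12.149

12.149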